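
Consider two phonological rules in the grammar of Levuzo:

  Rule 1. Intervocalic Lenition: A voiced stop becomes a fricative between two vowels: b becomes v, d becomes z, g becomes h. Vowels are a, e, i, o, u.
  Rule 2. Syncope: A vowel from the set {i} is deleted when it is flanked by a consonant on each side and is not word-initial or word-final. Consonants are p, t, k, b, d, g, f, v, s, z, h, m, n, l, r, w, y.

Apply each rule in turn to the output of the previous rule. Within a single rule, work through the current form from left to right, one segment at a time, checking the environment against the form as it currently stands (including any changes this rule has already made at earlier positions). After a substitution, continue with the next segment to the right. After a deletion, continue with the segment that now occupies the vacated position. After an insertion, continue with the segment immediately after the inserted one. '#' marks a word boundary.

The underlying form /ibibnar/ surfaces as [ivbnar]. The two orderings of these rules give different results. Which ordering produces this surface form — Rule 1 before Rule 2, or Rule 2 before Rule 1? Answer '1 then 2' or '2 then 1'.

Order 1 then 2:
  1 Intervocalic Lenition: [ibibnar] → [ivibnar]
  2 Syncope: [ivibnar] → [ivbnar]
  result: [ivbnar]
Order 2 then 1:
  2 Syncope: [ibibnar] → [ibbnar]
  1 Intervocalic Lenition: no change — [ibbnar]
  result: [ibbnar]

1 then 2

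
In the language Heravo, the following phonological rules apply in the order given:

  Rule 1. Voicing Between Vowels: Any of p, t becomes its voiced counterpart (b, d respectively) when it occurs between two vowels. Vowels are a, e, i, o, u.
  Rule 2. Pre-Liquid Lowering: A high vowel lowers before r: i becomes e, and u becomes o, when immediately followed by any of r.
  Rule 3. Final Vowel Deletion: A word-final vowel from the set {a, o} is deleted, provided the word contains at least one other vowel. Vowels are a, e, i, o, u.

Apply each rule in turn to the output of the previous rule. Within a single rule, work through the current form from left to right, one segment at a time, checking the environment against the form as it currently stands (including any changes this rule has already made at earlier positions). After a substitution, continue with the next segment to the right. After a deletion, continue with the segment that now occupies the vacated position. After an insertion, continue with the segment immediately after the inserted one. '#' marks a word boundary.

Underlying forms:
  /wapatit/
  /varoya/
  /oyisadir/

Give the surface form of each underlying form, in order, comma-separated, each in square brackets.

[wabadit], [varoy], [oyisader]

/wapatit/:
  Rule 1 Voicing Between Vowels: [wapatit] → [wabadit]
  Rule 2 Pre-Liquid Lowering: no change — [wabadit]
  Rule 3 Final Vowel Deletion: no change — [wabadit]
/varoya/:
  Rule 1 Voicing Between Vowels: no change — [varoya]
  Rule 2 Pre-Liquid Lowering: no change — [varoya]
  Rule 3 Final Vowel Deletion: [varoya] → [varoy]
/oyisadir/:
  Rule 1 Voicing Between Vowels: no change — [oyisadir]
  Rule 2 Pre-Liquid Lowering: [oyisadir] → [oyisader]
  Rule 3 Final Vowel Deletion: no change — [oyisader]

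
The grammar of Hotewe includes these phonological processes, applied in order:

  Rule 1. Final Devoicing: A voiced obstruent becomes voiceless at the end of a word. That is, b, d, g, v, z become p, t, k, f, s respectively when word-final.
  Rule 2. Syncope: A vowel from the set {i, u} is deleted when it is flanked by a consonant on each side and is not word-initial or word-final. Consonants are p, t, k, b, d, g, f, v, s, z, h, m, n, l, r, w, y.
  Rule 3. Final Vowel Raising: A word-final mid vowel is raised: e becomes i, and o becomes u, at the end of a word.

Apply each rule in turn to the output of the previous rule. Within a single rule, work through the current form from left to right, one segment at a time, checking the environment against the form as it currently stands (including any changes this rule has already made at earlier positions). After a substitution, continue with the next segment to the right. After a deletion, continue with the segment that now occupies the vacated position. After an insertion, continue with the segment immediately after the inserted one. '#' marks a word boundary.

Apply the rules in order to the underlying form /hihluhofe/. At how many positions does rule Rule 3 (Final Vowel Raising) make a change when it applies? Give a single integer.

1

Rule 1 Final Devoicing: no change — [hihluhofe]
Rule 2 Syncope: [hihluhofe] → [hhlhofe]
Rule 3 Final Vowel Raising: [hhlhofe] → [hhlhofi]
Rule Rule 3 changed 1 position(s).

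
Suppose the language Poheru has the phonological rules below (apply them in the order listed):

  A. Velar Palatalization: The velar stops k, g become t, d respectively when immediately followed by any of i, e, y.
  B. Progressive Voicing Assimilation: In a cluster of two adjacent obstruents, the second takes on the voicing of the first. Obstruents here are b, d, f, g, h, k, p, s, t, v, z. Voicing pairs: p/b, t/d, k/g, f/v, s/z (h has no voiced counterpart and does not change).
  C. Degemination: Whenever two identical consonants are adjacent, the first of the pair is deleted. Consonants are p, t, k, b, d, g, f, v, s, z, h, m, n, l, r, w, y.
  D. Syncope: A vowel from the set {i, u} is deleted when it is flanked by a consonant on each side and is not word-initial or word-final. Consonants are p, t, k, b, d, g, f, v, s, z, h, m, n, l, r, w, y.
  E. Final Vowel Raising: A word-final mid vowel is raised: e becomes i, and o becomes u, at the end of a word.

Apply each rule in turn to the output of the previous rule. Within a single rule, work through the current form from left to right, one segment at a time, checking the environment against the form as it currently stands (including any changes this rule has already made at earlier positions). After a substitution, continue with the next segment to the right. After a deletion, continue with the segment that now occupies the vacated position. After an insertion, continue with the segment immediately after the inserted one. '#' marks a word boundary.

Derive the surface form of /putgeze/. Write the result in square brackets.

A Velar Palatalization: [putgeze] → [putdeze]
B Progressive Voicing Assimilation: [putdeze] → [putteze]
C Degemination: [putteze] → [puteze]
D Syncope: [puteze] → [pteze]
E Final Vowel Raising: [pteze] → [ptezi]

[ptezi]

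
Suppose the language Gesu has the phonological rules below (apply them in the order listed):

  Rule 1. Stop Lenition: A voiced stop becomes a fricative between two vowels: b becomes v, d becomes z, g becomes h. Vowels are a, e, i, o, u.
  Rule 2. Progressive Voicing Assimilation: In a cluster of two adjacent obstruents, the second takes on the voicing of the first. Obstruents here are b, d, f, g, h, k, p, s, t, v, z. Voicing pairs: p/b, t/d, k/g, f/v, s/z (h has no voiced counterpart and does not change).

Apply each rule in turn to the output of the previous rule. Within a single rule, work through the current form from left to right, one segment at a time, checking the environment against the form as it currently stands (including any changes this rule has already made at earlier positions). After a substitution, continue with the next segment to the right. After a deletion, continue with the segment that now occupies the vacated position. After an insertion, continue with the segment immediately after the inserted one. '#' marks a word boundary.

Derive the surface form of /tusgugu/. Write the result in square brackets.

Rule 1 Stop Lenition: [tusgugu] → [tusguhu]
Rule 2 Progressive Voicing Assimilation: [tusguhu] → [tuskuhu]

[tuskuhu]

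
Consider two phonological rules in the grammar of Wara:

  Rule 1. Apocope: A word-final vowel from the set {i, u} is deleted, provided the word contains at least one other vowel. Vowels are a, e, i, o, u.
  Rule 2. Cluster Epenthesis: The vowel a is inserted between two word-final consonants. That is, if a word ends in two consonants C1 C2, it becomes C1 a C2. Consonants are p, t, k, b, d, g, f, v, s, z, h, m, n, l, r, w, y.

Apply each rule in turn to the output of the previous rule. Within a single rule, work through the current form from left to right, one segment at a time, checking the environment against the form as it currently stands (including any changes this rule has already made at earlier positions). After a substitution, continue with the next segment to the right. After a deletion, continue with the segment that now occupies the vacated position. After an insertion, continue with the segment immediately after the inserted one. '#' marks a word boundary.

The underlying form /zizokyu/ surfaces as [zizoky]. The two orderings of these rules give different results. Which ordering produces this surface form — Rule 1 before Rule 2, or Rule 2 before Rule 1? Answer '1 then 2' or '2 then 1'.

Order 1 then 2:
  1 Apocope: [zizokyu] → [zizoky]
  2 Cluster Epenthesis: [zizoky] → [zizokay]
  result: [zizokay]
Order 2 then 1:
  2 Cluster Epenthesis: no change — [zizokyu]
  1 Apocope: [zizokyu] → [zizoky]
  result: [zizoky]

2 then 1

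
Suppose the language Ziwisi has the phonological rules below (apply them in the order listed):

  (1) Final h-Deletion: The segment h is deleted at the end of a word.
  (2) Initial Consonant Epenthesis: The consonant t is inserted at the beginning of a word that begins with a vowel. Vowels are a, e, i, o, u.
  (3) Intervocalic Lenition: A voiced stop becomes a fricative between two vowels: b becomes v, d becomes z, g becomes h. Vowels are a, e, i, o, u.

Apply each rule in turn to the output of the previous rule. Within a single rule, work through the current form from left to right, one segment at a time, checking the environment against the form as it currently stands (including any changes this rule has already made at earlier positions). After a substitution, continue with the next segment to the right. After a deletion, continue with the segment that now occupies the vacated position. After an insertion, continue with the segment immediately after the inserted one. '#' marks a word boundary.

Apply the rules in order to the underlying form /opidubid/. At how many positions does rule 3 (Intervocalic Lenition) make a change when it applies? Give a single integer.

(1) Final h-Deletion: no change — [opidubid]
(2) Initial Consonant Epenthesis: [opidubid] → [topidubid]
(3) Intervocalic Lenition: [topidubid] → [topizuvid]
Rule 3 changed 2 position(s).

2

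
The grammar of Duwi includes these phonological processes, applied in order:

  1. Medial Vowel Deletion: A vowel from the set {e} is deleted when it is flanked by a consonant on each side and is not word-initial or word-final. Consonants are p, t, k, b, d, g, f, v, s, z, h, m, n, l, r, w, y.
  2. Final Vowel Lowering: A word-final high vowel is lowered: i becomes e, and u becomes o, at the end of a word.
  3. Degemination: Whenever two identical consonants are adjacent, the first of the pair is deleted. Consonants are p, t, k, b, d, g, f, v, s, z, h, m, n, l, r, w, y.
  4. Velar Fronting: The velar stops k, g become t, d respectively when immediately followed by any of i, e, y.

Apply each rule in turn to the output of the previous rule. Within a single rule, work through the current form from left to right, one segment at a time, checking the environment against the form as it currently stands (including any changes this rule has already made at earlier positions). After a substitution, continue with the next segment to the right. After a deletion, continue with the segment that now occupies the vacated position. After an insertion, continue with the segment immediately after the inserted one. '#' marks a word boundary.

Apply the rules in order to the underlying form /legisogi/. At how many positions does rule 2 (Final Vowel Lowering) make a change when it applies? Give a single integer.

1

1 Medial Vowel Deletion: [legisogi] → [lgisogi]
2 Final Vowel Lowering: [lgisogi] → [lgisoge]
3 Degemination: no change — [lgisoge]
4 Velar Fronting: [lgisoge] → [ldisode]
Rule 2 changed 1 position(s).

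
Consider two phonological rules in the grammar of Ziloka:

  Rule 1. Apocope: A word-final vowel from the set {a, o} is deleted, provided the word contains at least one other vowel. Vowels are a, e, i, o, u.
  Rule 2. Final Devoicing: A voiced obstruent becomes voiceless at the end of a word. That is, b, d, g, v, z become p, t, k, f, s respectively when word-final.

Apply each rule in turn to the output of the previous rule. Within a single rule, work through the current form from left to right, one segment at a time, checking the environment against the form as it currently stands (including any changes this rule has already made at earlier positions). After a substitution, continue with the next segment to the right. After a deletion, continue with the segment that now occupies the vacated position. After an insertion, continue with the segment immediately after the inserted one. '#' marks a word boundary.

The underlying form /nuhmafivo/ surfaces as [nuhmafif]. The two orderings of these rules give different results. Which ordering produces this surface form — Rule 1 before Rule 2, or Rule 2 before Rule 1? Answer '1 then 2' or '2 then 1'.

1 then 2

Order 1 then 2:
  1 Apocope: [nuhmafivo] → [nuhmafiv]
  2 Final Devoicing: [nuhmafiv] → [nuhmafif]
  result: [nuhmafif]
Order 2 then 1:
  2 Final Devoicing: no change — [nuhmafivo]
  1 Apocope: [nuhmafivo] → [nuhmafiv]
  result: [nuhmafiv]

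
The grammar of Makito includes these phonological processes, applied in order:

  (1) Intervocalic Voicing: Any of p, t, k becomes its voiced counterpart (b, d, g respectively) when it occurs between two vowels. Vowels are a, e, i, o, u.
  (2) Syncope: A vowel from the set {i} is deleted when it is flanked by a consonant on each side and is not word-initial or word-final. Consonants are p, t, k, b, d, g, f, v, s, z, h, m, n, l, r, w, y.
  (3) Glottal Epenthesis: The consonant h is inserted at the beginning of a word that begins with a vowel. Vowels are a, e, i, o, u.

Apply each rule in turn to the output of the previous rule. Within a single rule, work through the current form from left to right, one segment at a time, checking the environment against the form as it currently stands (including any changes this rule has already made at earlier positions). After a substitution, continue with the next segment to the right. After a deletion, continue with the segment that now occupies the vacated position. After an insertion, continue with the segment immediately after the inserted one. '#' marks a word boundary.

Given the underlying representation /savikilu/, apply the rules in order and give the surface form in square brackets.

(1) Intervocalic Voicing: [savikilu] → [savigilu]
(2) Syncope: [savigilu] → [savglu]
(3) Glottal Epenthesis: no change — [savglu]

[savglu]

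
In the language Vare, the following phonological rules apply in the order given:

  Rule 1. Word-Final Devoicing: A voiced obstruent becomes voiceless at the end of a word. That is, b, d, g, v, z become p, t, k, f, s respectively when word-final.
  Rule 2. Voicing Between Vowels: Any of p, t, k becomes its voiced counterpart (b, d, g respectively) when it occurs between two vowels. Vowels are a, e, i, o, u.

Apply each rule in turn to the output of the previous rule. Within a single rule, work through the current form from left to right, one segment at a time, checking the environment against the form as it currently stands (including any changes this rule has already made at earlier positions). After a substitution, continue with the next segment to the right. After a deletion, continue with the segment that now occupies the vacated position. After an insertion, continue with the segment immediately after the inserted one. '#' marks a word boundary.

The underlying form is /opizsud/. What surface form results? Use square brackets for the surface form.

[obizsut]

Rule 1 Word-Final Devoicing: [opizsud] → [opizsut]
Rule 2 Voicing Between Vowels: [opizsut] → [obizsut]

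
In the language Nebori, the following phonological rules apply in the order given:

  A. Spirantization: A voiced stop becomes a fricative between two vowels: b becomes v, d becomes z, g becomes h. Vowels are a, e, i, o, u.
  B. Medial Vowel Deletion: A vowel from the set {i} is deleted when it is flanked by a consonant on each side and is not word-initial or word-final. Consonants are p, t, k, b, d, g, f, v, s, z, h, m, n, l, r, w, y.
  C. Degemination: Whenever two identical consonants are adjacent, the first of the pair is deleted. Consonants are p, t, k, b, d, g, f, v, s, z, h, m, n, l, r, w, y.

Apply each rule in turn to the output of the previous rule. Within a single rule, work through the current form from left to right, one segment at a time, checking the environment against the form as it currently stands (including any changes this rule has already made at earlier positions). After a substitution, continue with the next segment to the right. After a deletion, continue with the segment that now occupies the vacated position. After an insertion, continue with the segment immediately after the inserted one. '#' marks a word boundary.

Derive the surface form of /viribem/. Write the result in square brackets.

[vrvem]

A Spirantization: [viribem] → [virivem]
B Medial Vowel Deletion: [virivem] → [vrvem]
C Degemination: no change — [vrvem]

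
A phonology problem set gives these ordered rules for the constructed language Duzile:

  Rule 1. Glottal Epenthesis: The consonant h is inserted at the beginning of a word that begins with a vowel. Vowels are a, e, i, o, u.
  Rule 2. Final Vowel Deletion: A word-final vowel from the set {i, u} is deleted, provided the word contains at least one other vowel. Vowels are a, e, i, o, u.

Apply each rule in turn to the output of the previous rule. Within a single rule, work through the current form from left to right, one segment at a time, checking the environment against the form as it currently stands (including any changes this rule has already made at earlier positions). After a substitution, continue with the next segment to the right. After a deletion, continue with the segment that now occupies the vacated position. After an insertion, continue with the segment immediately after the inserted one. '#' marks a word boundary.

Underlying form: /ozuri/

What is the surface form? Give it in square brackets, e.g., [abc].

[hozur]

Rule 1 Glottal Epenthesis: [ozuri] → [hozuri]
Rule 2 Final Vowel Deletion: [hozuri] → [hozur]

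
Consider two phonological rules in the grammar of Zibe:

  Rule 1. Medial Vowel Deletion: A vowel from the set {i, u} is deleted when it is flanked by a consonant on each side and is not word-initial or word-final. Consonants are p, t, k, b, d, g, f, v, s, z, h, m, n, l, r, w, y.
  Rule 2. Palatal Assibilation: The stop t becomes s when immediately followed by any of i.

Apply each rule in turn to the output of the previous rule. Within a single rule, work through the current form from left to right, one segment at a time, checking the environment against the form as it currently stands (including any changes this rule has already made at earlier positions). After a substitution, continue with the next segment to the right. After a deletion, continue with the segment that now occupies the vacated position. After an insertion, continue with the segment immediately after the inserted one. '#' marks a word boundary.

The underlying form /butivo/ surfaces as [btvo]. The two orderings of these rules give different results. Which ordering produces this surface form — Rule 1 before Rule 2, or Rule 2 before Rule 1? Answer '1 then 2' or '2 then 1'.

1 then 2

Order 1 then 2:
  1 Medial Vowel Deletion: [butivo] → [btvo]
  2 Palatal Assibilation: no change — [btvo]
  result: [btvo]
Order 2 then 1:
  2 Palatal Assibilation: [butivo] → [busivo]
  1 Medial Vowel Deletion: [busivo] → [bsvo]
  result: [bsvo]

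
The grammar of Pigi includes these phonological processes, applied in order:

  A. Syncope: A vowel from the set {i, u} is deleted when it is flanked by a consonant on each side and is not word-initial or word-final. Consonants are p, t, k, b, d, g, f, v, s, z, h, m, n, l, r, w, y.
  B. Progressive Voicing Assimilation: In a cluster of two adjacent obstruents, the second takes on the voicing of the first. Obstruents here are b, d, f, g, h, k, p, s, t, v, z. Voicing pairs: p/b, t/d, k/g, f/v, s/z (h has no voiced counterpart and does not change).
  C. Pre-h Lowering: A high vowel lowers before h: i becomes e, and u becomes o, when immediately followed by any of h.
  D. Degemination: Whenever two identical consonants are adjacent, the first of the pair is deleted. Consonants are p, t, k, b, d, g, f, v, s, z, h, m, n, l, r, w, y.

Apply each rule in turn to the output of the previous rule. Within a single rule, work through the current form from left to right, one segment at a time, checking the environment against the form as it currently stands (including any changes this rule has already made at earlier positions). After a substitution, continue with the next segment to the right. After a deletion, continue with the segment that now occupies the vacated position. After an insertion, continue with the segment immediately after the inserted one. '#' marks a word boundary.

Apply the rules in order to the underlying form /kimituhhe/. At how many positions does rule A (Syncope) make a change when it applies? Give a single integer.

3

A Syncope: [kimituhhe] → [kmthhe]
B Progressive Voicing Assimilation: no change — [kmthhe]
C Pre-h Lowering: no change — [kmthhe]
D Degemination: [kmthhe] → [kmthe]
Rule A changed 3 position(s).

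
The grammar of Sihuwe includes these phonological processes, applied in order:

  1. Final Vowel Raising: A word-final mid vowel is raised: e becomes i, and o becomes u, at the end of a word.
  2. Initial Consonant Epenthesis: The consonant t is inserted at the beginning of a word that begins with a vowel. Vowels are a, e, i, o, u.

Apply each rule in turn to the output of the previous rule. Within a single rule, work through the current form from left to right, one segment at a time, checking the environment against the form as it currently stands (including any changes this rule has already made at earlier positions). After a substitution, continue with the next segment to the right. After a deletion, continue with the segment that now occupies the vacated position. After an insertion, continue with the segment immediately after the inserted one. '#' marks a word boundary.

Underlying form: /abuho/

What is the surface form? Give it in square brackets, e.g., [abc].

[tabuhu]

1 Final Vowel Raising: [abuho] → [abuhu]
2 Initial Consonant Epenthesis: [abuhu] → [tabuhu]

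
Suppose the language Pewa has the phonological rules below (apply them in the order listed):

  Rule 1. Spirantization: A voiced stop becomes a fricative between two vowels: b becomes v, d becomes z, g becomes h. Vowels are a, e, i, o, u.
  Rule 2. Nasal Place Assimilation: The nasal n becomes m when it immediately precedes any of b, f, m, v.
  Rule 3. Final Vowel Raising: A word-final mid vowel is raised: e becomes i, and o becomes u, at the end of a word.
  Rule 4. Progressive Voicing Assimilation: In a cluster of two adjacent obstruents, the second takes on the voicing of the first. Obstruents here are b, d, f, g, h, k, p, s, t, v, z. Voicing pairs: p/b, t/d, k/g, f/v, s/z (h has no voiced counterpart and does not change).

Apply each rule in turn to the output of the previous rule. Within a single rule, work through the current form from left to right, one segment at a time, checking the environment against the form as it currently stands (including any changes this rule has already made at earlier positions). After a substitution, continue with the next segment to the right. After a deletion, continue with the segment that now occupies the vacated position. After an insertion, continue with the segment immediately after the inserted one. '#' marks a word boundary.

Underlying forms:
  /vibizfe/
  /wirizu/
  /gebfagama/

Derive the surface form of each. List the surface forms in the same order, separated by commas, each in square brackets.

/vibizfe/:
  Rule 1 Spirantization: [vibizfe] → [vivizfe]
  Rule 2 Nasal Place Assimilation: no change — [vivizfe]
  Rule 3 Final Vowel Raising: [vivizfe] → [vivizfi]
  Rule 4 Progressive Voicing Assimilation: [vivizfi] → [vivizvi]
/wirizu/:
  Rule 1 Spirantization: no change — [wirizu]
  Rule 2 Nasal Place Assimilation: no change — [wirizu]
  Rule 3 Final Vowel Raising: no change — [wirizu]
  Rule 4 Progressive Voicing Assimilation: no change — [wirizu]
/gebfagama/:
  Rule 1 Spirantization: [gebfagama] → [gebfahama]
  Rule 2 Nasal Place Assimilation: no change — [gebfahama]
  Rule 3 Final Vowel Raising: no change — [gebfahama]
  Rule 4 Progressive Voicing Assimilation: [gebfahama] → [gebvahama]

[vivizvi], [wirizu], [gebvahama]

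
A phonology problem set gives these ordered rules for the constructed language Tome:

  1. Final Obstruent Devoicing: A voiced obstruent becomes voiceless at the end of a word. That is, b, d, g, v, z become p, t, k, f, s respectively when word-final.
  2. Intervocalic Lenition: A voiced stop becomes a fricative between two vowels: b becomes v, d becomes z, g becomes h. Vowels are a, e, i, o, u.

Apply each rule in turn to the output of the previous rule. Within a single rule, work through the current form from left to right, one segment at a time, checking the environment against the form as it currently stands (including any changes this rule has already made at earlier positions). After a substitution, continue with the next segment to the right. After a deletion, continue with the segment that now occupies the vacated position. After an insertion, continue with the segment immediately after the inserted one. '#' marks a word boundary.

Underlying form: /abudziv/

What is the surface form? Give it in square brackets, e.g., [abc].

1 Final Obstruent Devoicing: [abudziv] → [abudzif]
2 Intervocalic Lenition: [abudzif] → [avudzif]

[avudzif]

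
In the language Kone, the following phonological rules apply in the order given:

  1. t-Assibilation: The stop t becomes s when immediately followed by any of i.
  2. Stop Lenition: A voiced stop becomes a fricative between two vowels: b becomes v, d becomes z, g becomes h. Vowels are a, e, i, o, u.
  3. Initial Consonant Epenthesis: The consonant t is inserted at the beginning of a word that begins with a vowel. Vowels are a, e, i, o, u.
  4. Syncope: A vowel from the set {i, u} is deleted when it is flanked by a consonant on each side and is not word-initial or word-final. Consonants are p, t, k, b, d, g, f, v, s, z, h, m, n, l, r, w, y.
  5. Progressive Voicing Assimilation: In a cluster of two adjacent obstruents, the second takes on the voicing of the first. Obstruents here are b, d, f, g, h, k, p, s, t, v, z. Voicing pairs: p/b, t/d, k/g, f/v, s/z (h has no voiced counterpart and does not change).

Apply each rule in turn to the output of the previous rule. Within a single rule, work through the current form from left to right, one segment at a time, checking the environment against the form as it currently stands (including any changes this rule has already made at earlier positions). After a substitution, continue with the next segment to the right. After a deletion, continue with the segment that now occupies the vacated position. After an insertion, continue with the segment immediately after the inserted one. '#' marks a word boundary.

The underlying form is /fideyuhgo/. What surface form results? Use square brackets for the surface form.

[fseyhko]

1 t-Assibilation: no change — [fideyuhgo]
2 Stop Lenition: [fideyuhgo] → [fizeyuhgo]
3 Initial Consonant Epenthesis: no change — [fizeyuhgo]
4 Syncope: [fizeyuhgo] → [fzeyhgo]
5 Progressive Voicing Assimilation: [fzeyhgo] → [fseyhko]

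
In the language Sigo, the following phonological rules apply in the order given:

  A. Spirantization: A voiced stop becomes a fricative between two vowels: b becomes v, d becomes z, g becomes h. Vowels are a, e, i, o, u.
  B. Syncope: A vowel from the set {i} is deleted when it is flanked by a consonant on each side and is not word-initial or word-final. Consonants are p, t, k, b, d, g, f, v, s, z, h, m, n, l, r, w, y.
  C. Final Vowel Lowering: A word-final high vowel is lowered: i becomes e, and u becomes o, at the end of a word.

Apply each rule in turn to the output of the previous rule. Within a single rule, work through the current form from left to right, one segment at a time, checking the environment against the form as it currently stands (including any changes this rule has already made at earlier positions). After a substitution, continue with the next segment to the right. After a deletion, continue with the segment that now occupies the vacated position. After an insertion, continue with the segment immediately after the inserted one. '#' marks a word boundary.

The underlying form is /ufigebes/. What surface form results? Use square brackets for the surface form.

[ufheves]

A Spirantization: [ufigebes] → [ufiheves]
B Syncope: [ufiheves] → [ufheves]
C Final Vowel Lowering: no change — [ufheves]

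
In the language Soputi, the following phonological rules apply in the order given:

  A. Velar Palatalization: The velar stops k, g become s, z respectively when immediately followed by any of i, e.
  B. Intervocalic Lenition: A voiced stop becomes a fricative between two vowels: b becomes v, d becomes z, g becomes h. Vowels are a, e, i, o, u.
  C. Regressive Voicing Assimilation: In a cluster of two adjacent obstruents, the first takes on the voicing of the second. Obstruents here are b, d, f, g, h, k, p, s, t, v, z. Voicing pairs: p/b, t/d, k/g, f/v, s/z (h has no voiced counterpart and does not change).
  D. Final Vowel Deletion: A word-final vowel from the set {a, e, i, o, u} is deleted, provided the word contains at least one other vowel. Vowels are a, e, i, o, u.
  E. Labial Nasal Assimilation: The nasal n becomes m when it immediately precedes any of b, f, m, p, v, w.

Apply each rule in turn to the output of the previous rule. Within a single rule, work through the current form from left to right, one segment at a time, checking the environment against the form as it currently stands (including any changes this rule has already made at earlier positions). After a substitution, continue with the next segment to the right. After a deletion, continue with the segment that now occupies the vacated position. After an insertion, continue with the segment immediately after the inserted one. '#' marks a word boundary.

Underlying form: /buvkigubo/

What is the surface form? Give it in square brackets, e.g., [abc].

[bufsihuv]

A Velar Palatalization: [buvkigubo] → [buvsigubo]
B Intervocalic Lenition: [buvsigubo] → [buvsihuvo]
C Regressive Voicing Assimilation: [buvsihuvo] → [bufsihuvo]
D Final Vowel Deletion: [bufsihuvo] → [bufsihuv]
E Labial Nasal Assimilation: no change — [bufsihuv]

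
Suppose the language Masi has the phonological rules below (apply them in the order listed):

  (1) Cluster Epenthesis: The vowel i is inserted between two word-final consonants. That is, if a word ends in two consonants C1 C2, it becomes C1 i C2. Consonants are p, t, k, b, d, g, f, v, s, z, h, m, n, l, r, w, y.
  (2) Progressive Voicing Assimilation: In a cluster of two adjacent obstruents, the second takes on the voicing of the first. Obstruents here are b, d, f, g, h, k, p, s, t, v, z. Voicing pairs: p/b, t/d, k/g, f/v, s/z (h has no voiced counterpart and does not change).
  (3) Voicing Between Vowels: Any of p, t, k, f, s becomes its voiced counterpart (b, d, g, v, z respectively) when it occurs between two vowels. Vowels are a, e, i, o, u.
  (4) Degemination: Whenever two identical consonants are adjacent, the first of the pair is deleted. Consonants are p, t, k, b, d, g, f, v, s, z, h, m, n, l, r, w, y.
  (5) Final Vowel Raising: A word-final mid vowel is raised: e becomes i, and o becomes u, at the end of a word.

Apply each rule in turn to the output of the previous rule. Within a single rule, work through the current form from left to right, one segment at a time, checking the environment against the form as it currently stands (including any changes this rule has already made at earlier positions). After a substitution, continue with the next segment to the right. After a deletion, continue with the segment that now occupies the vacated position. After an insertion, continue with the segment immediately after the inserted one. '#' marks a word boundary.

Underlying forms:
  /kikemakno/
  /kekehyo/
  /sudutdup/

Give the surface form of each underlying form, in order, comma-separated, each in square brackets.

[kigemaknu], [kegehyu], [sudutup]

/kikemakno/:
  (1) Cluster Epenthesis: no change — [kikemakno]
  (2) Progressive Voicing Assimilation: no change — [kikemakno]
  (3) Voicing Between Vowels: [kikemakno] → [kigemakno]
  (4) Degemination: no change — [kigemakno]
  (5) Final Vowel Raising: [kigemakno] → [kigemaknu]
/kekehyo/:
  (1) Cluster Epenthesis: no change — [kekehyo]
  (2) Progressive Voicing Assimilation: no change — [kekehyo]
  (3) Voicing Between Vowels: [kekehyo] → [kegehyo]
  (4) Degemination: no change — [kegehyo]
  (5) Final Vowel Raising: [kegehyo] → [kegehyu]
/sudutdup/:
  (1) Cluster Epenthesis: no change — [sudutdup]
  (2) Progressive Voicing Assimilation: [sudutdup] → [suduttup]
  (3) Voicing Between Vowels: no change — [suduttup]
  (4) Degemination: [suduttup] → [sudutup]
  (5) Final Vowel Raising: no change — [sudutup]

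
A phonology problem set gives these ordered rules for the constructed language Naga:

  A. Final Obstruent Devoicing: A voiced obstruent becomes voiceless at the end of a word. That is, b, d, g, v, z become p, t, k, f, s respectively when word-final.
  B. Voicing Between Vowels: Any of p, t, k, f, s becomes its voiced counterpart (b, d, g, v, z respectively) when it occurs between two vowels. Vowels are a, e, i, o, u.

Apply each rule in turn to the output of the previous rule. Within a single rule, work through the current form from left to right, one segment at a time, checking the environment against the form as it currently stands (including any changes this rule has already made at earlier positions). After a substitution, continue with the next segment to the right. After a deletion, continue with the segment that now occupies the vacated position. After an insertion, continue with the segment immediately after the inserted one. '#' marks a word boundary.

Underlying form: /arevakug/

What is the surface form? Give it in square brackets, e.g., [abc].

[arevaguk]

A Final Obstruent Devoicing: [arevakug] → [arevakuk]
B Voicing Between Vowels: [arevakuk] → [arevaguk]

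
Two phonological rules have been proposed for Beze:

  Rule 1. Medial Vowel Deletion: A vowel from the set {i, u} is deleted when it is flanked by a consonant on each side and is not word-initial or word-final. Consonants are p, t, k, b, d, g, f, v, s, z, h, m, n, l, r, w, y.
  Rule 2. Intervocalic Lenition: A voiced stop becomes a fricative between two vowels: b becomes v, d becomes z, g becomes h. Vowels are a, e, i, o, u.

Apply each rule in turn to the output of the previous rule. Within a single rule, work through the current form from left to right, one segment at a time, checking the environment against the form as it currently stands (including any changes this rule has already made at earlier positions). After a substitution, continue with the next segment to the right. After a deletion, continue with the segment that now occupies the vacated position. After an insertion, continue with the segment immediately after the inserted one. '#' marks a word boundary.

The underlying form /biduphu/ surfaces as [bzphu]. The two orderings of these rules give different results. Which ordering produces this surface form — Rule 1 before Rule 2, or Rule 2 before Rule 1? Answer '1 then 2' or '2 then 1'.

2 then 1

Order 1 then 2:
  1 Medial Vowel Deletion: [biduphu] → [bdphu]
  2 Intervocalic Lenition: no change — [bdphu]
  result: [bdphu]
Order 2 then 1:
  2 Intervocalic Lenition: [biduphu] → [bizuphu]
  1 Medial Vowel Deletion: [bizuphu] → [bzphu]
  result: [bzphu]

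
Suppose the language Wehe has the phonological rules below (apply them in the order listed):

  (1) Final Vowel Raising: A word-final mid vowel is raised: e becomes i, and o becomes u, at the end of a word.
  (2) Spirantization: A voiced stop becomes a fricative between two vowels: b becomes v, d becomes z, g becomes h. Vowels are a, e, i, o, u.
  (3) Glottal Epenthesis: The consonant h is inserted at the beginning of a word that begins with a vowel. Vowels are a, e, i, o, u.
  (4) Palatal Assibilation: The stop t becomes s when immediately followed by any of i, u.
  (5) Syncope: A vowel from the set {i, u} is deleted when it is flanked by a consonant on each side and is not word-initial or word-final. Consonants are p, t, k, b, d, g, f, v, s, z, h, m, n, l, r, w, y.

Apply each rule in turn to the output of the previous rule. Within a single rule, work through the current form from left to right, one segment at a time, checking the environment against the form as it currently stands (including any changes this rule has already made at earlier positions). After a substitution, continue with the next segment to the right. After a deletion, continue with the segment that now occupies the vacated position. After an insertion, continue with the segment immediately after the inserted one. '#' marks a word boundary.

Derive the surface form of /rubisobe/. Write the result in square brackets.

[rvsovi]

(1) Final Vowel Raising: [rubisobe] → [rubisobi]
(2) Spirantization: [rubisobi] → [ruvisovi]
(3) Glottal Epenthesis: no change — [ruvisovi]
(4) Palatal Assibilation: no change — [ruvisovi]
(5) Syncope: [ruvisovi] → [rvsovi]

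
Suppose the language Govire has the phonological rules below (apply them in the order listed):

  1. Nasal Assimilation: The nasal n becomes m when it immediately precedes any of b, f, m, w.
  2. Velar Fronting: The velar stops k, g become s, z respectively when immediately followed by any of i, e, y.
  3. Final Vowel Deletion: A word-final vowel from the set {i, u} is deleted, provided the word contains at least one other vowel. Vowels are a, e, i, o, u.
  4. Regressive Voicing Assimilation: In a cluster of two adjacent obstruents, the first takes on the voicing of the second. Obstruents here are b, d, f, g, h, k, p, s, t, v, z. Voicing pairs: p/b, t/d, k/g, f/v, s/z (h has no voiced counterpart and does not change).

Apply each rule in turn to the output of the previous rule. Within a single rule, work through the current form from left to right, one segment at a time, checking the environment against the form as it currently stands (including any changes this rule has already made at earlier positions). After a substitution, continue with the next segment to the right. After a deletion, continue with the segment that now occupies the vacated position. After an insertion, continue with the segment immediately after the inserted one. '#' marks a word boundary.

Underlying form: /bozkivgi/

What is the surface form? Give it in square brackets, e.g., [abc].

1 Nasal Assimilation: no change — [bozkivgi]
2 Velar Fronting: [bozkivgi] → [bozsivzi]
3 Final Vowel Deletion: [bozsivzi] → [bozsivz]
4 Regressive Voicing Assimilation: [bozsivz] → [bossivz]

[bossivz]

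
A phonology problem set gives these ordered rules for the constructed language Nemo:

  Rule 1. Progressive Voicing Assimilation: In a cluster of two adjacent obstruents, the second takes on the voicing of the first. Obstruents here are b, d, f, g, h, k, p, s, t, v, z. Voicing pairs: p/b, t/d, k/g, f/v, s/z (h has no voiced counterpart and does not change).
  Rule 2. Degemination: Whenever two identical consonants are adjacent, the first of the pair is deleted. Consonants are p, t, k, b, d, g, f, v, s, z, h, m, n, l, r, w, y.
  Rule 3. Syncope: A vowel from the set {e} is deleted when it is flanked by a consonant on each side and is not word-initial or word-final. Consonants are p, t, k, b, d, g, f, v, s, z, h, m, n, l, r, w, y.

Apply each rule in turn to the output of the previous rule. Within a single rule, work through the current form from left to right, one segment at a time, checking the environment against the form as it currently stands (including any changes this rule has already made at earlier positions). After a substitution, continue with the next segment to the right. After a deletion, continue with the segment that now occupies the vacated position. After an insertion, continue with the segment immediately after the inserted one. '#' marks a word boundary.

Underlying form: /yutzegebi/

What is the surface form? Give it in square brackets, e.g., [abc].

[yutsgbi]

Rule 1 Progressive Voicing Assimilation: [yutzegebi] → [yutsegebi]
Rule 2 Degemination: no change — [yutsegebi]
Rule 3 Syncope: [yutsegebi] → [yutsgbi]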